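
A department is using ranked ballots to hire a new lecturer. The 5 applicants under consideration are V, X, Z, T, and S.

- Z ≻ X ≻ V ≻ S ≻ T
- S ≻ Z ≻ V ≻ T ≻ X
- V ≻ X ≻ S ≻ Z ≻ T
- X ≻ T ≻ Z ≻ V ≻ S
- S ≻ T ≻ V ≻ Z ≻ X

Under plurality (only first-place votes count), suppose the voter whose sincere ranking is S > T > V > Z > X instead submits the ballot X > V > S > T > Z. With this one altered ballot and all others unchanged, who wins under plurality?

X

First-place totals with the altered ballot: V 1, X 2, Z 1, T 0, S 1.
The switch changes the winner from S to X.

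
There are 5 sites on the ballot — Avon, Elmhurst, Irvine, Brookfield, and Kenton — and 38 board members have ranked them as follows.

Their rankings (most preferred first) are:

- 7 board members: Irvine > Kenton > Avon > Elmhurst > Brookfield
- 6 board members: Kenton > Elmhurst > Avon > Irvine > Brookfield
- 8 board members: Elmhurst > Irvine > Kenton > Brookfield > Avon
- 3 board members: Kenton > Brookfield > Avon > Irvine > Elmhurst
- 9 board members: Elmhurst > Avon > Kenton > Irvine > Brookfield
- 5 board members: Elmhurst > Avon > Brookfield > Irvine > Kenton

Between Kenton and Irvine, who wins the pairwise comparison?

Ballots ranking Kenton above Irvine: 6+3+9 = 18.
Ballots ranking Irvine above Kenton: 7+8+5 = 20.
Irvine wins the head-to-head, 20–18.

Irvine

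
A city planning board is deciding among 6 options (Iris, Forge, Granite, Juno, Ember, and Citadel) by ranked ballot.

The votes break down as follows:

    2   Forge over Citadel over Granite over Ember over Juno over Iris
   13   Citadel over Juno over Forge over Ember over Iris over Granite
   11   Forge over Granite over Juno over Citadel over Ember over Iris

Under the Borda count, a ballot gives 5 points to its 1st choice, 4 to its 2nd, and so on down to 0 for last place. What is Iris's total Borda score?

Borda scores:
  Iris: 2·0 + 13·1 + 11·0 = 13
  Forge: 2·5 + 13·3 + 11·5 = 104
  Granite: 2·3 + 13·0 + 11·4 = 50
  Juno: 2·1 + 13·4 + 11·3 = 87
  Ember: 2·2 + 13·2 + 11·1 = 41
  Citadel: 2·4 + 13·5 + 11·2 = 95

13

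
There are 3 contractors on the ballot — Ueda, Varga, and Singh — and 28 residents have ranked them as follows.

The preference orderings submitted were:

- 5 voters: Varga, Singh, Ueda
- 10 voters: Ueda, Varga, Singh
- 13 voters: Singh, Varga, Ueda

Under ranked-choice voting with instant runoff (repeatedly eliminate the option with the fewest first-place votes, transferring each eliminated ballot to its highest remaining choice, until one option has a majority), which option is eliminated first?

Varga

Round 1: Singh 13, Ueda 10, Varga 5. Varga has the fewest and is eliminated.
Round 2: Singh 18, Ueda 10. Singh has a majority.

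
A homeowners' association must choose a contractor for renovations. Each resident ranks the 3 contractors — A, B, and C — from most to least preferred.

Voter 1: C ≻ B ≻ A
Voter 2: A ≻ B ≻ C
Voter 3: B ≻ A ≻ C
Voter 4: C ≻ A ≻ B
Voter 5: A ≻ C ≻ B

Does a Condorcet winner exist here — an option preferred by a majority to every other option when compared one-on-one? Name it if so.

Head-to-head results (5 voters total):
A vs B: A wins 3–2.
A vs C: A wins 3–2.
B vs C: C wins 3–2.
A beats each rival — B (3–2), C (3–2) — so A is the Condorcet winner.

A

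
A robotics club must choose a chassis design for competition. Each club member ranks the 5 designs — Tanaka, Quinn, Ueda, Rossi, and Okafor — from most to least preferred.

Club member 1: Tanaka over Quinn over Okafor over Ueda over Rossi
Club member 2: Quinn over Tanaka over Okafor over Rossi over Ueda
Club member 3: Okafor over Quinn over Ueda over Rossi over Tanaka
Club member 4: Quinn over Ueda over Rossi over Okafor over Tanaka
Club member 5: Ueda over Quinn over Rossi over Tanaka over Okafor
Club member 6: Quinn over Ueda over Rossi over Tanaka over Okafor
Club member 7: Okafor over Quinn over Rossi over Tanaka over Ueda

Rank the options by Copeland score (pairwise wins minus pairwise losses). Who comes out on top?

Pairwise results:
  Tanaka vs Quinn: Quinn wins 6–1.
  Tanaka vs Ueda: Ueda wins 4–3.
  Tanaka vs Rossi: Rossi wins 5–2.
  Tanaka vs Okafor: Tanaka wins 4–3.
  Quinn vs Ueda: Quinn wins 6–1.
  Quinn vs Rossi: Quinn wins 7–0.
  Quinn vs Okafor: Quinn wins 5–2.
  Ueda vs Rossi: Ueda wins 5–2.
  Ueda vs Okafor: Okafor wins 4–3.
  Rossi vs Okafor: Okafor wins 4–3.
Copeland scores (wins − losses):
  Tanaka: 1 − 3 = -2
  Quinn: 4 − 0 = 4
  Ueda: 2 − 2 = 0
  Rossi: 1 − 3 = -2
  Okafor: 2 − 2 = 0
Quinn has the best Copeland score.

Quinn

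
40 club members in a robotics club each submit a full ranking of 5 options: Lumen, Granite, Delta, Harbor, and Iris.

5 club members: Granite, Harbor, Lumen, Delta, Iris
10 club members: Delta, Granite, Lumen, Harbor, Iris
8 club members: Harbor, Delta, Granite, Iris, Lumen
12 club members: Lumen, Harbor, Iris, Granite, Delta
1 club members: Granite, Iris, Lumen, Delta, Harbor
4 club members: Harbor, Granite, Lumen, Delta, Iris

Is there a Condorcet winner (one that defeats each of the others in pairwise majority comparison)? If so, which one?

There is no Condorcet winner

Head-to-head results (40 voters total):
Lumen vs Granite: Granite wins 28–12.
Lumen vs Delta: Lumen wins 22–18.
Lumen vs Harbor: Lumen wins 23–17.
Lumen vs Iris: Lumen wins 31–9.
Granite vs Delta: Granite wins 22–18.
Granite vs Harbor: Harbor wins 24–16.
Granite vs Iris: Granite wins 28–12.
Delta vs Harbor: Harbor wins 29–11.
Delta vs Iris: Delta wins 27–13.
Harbor vs Iris: Harbor wins 39–1.
No candidate beats all others: Lumen beats Harbor beats Granite beats Lumen, a majority cycle.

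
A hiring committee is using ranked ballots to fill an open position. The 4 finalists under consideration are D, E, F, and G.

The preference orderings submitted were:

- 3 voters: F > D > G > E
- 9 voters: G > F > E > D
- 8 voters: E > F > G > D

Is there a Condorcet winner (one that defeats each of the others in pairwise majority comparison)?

Head-to-head results (20 voters total):
D vs E: E wins 17–3.
D vs F: F wins 20–0.
D vs G: G wins 17–3.
E vs F: F wins 12–8.
E vs G: G wins 12–8.
F vs G: F wins 11–9.
F beats each rival — D (20–0), E (12–8), G (11–9) — so F is the Condorcet winner.

Yes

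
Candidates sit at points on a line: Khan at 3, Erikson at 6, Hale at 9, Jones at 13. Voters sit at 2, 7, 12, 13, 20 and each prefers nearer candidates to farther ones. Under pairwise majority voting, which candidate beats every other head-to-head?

With single-peaked preferences on a line, the Condorcet winner is the candidate closest to the median voter.
The median voter (position 12) is closest to Jones at 13.
Check: Jones vs Erikson — voters closer to Jones: 3 of 5.

Jones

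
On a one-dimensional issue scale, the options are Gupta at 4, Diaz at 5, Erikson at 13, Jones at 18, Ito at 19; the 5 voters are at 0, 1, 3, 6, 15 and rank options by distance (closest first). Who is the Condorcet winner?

Gupta

With single-peaked preferences on a line, the Condorcet winner is the candidate closest to the median voter.
The median voter (position 3) is closest to Gupta at 4.
Check: Gupta vs Jones — voters closer to Gupta: 4 of 5.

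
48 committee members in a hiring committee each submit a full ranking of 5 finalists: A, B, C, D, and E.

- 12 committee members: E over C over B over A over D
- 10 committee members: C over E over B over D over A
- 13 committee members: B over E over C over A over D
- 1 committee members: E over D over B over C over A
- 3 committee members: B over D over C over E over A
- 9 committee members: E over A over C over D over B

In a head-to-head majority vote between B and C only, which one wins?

Ballots ranking B above C: 13+1+3 = 17.
Ballots ranking C above B: 12+10+9 = 31.
C wins the head-to-head, 31–17.

C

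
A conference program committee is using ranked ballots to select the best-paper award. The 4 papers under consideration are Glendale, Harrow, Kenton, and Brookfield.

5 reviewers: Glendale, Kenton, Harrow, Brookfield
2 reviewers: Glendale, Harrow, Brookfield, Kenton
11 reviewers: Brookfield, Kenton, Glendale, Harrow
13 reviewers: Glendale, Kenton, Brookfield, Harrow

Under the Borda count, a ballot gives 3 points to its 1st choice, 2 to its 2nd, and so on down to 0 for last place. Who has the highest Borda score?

Borda scores:
  Glendale: 5·3 + 2·3 + 11·1 + 13·3 = 71
  Harrow: 5·1 + 2·2 + 11·0 + 13·0 = 9
  Kenton: 5·2 + 2·0 + 11·2 + 13·2 = 58
  Brookfield: 5·0 + 2·1 + 11·3 + 13·1 = 48
Glendale has the highest total.

Glendale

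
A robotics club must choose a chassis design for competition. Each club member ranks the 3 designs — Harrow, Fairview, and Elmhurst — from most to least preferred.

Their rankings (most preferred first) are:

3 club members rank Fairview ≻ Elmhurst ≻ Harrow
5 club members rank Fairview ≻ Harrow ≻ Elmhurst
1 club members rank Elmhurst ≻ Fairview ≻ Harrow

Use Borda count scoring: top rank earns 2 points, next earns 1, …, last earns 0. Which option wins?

Fairview

Borda scores:
  Harrow: 3·0 + 5·1 + 0 = 5
  Fairview: 3·2 + 5·2 + 1 = 17
  Elmhurst: 3·1 + 5·0 + 2 = 5
Fairview has the highest total.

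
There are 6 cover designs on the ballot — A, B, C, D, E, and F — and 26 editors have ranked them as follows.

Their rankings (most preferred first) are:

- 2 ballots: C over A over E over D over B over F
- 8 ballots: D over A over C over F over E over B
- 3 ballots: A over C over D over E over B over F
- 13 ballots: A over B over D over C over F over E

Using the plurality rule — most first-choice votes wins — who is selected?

A

First-place vote totals:
  A: 16
  B: 0
  C: 2
  D: 8
  E: 0
  F: 0
A has the most first-place votes.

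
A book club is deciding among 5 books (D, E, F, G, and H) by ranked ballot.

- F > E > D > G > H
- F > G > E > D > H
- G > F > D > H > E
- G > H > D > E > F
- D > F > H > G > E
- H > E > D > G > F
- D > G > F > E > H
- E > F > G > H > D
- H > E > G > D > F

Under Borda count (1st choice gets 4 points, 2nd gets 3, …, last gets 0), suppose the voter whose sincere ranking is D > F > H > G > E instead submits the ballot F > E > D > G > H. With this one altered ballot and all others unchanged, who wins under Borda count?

Borda totals with the altered ballot: D 16, E 20, F 20, G 21, H 13.
The winner is unchanged: still G.

G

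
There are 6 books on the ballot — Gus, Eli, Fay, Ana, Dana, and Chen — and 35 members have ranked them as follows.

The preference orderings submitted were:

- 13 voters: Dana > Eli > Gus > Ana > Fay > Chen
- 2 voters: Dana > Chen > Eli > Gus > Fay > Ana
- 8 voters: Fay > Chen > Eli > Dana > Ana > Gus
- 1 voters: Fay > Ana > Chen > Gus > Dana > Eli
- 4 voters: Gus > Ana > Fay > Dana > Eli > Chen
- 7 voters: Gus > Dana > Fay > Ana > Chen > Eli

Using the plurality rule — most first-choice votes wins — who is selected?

First-place vote totals:
  Gus: 11
  Eli: 0
  Fay: 9
  Ana: 0
  Dana: 15
  Chen: 0
Dana has the most first-place votes.

Dana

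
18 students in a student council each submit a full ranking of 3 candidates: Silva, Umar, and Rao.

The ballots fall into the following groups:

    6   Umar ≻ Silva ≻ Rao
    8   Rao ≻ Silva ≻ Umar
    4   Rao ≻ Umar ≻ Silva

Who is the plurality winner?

First-place vote totals:
  Silva: 0
  Umar: 6
  Rao: 12
Rao has the most first-place votes.

Rao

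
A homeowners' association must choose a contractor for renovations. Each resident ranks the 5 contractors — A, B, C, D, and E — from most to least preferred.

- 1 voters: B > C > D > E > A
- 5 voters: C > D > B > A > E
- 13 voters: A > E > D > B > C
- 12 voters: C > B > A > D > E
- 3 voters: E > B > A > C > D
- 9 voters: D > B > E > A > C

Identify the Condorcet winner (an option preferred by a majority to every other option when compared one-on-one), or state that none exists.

Head-to-head results (43 voters total):
A vs B: B wins 30–13.
A vs C: A wins 25–18.
A vs D: A wins 28–15.
A vs E: A wins 30–13.
B vs C: B wins 26–17.
B vs D: D wins 27–16.
B vs E: B wins 27–16.
C vs D: D wins 22–21.
C vs E: E wins 25–18.
D vs E: D wins 27–16.
No candidate beats all others: A beats D beats B beats A, a majority cycle.

There is no Condorcet winner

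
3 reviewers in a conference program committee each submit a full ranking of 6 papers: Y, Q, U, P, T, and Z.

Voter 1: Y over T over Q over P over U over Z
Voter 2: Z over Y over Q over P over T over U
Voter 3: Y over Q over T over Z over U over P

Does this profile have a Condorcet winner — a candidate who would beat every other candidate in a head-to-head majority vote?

Yes

Head-to-head results (3 voters total):
Y vs Q: Y wins 3–0.
Y vs U: Y wins 3–0.
Y vs P: Y wins 3–0.
Y vs T: Y wins 3–0.
Y vs Z: Y wins 2–1.
Q vs U: Q wins 3–0.
Q vs P: Q wins 3–0.
Q vs T: Q wins 2–1.
Q vs Z: Q wins 2–1.
U vs P: P wins 2–1.
U vs T: T wins 3–0.
U vs Z: Z wins 2–1.
P vs T: T wins 2–1.
P vs Z: Z wins 2–1.
T vs Z: T wins 2–1.
Y beats each rival — Q (3–0), U (3–0), P (3–0), T (3–0), Z (2–1) — so Y is the Condorcet winner.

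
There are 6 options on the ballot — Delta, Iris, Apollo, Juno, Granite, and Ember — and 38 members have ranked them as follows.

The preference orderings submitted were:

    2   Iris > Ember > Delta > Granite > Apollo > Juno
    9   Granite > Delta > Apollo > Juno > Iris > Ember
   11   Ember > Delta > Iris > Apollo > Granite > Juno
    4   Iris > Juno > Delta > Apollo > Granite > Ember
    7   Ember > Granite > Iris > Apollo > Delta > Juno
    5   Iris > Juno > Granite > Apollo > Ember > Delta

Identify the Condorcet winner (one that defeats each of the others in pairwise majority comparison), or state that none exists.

No Condorcet winner

Head-to-head results (38 voters total):
Delta vs Iris: Delta wins 20–18.
Delta vs Apollo: Delta wins 26–12.
Delta vs Juno: Delta wins 29–9.
Delta vs Granite: Granite wins 21–17.
Delta vs Ember: Ember wins 25–13.
Iris vs Apollo: Iris wins 29–9.
Iris vs Juno: Iris wins 29–9.
Iris vs Granite: Iris wins 22–16.
Iris vs Ember: Iris wins 20–18.
Apollo vs Juno: Apollo wins 29–9.
Apollo vs Granite: Granite wins 23–15.
Apollo vs Ember: Ember wins 20–18.
Juno vs Granite: Granite wins 29–9.
Juno vs Ember: Ember wins 20–18.
Granite vs Ember: Ember wins 20–18.
No candidate beats all others: Delta beats Iris beats Granite beats Delta, a majority cycle.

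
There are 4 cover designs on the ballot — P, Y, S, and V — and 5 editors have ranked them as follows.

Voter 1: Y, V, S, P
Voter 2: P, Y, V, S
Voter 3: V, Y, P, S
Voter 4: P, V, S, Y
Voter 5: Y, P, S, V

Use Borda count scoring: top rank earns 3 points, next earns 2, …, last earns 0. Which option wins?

Borda scores:
  P: 0 + 3 + 1 + 3 + 2 = 9
  Y: 3 + 2 + 2 + 0 + 3 = 10
  S: 1 + 0 + 0 + 1 + 1 = 3
  V: 2 + 1 + 3 + 2 + 0 = 8
Y has the highest total.

Y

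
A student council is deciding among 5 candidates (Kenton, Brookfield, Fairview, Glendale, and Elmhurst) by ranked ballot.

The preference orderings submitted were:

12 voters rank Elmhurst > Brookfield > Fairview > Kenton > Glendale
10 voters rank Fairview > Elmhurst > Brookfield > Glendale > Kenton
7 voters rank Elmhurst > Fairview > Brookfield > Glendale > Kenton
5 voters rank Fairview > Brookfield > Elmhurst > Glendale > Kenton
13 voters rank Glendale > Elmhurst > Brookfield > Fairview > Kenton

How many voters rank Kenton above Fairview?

Ballots ranking Kenton above Fairview: 0.
Ballots ranking Fairview above Kenton: 12+10+7+5+13 = 47.
So 0 of 47 voters prefer Kenton to Fairview.

0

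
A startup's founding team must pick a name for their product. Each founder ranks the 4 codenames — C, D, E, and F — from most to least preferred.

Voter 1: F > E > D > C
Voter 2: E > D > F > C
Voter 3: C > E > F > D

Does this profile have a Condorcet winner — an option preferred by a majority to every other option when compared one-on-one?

Yes

Head-to-head results (3 voters total):
C vs D: D wins 2–1.
C vs E: E wins 2–1.
C vs F: F wins 2–1.
D vs E: E wins 3–0.
D vs F: F wins 2–1.
E vs F: E wins 2–1.
E beats each rival — C (2–1), D (3–0), F (2–1) — so E is the Condorcet winner.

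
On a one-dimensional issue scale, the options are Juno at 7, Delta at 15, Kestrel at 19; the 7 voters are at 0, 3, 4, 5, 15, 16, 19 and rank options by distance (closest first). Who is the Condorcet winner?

Juno

With single-peaked preferences on a line, the Condorcet winner is the candidate closest to the median voter.
The median voter (position 5) is closest to Juno at 7.
Check: Juno vs Kestrel — voters closer to Juno: 4 of 7.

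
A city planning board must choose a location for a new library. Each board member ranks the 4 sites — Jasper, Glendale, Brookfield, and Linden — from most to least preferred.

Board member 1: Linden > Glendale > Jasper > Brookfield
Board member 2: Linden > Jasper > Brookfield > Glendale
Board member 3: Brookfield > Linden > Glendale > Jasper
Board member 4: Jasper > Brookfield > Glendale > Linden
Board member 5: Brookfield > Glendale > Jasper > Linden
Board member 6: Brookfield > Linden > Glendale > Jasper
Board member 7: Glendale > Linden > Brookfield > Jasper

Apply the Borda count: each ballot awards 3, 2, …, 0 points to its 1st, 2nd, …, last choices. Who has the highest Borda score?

Borda scores:
  Jasper: 1 + 2 + 0 + 3 + 1 + 0 + 0 = 7
  Glendale: 2 + 0 + 1 + 1 + 2 + 1 + 3 = 10
  Brookfield: 0 + 1 + 3 + 2 + 3 + 3 + 1 = 13
  Linden: 3 + 3 + 2 + 0 + 0 + 2 + 2 = 12
Brookfield has the highest total.

Brookfield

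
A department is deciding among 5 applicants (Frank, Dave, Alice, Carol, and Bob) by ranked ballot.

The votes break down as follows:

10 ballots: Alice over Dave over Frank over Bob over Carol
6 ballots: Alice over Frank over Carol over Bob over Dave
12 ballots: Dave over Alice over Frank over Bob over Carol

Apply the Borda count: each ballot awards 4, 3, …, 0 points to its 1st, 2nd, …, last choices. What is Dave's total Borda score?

78

Borda scores:
  Frank: 10·2 + 6·3 + 12·2 = 62
  Dave: 10·3 + 6·0 + 12·4 = 78
  Alice: 10·4 + 6·4 + 12·3 = 100
  Carol: 10·0 + 6·2 + 12·0 = 12
  Bob: 10·1 + 6·1 + 12·1 = 28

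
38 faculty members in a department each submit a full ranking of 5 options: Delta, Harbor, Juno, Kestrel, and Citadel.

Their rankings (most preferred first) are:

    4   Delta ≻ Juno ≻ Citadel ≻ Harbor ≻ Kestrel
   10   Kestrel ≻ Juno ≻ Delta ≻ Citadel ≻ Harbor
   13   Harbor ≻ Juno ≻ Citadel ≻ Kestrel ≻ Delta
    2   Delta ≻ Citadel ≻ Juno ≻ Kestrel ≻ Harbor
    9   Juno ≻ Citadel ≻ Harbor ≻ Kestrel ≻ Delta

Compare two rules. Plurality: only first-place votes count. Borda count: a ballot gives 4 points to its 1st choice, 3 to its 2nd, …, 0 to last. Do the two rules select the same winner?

Plurality first-place counts: Delta 6, Harbor 13, Juno 9, Kestrel 10, Citadel 0 → Harbor.
Borda totals: Delta 44, Harbor 74, Juno 121, Kestrel 64, Citadel 77 → Juno.
The two rules disagree: plurality picks Harbor, Borda picks Juno.

No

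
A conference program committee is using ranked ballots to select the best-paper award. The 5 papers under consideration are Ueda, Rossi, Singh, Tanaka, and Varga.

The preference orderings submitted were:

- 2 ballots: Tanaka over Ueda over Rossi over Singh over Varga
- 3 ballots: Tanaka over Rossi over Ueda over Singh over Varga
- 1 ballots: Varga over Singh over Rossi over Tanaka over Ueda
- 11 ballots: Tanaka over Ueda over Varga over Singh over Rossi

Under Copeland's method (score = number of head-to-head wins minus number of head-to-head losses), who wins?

Pairwise results:
  Ueda vs Rossi: Ueda wins 13–4.
  Ueda vs Singh: Ueda wins 16–1.
  Ueda vs Tanaka: Tanaka wins 17–0.
  Ueda vs Varga: Ueda wins 16–1.
  Rossi vs Singh: Singh wins 12–5.
  Rossi vs Tanaka: Tanaka wins 16–1.
  Rossi vs Varga: Varga wins 12–5.
  Singh vs Tanaka: Tanaka wins 16–1.
  Singh vs Varga: Varga wins 12–5.
  Tanaka vs Varga: Tanaka wins 16–1.
Copeland scores (wins − losses):
  Ueda: 3 − 1 = 2
  Rossi: 0 − 4 = -4
  Singh: 1 − 3 = -2
  Tanaka: 4 − 0 = 4
  Varga: 2 − 2 = 0
Tanaka has the best Copeland score.

Tanaka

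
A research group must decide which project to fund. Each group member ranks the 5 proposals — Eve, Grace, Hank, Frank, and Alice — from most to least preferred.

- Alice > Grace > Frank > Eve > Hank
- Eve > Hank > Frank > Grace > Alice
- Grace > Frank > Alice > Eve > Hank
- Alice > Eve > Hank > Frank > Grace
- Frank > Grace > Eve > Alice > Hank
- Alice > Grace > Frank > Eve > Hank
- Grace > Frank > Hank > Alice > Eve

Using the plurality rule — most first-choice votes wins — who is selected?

Alice

First-place vote totals:
  Eve: 1
  Grace: 2
  Hank: 0
  Frank: 1
  Alice: 3
Alice has the most first-place votes.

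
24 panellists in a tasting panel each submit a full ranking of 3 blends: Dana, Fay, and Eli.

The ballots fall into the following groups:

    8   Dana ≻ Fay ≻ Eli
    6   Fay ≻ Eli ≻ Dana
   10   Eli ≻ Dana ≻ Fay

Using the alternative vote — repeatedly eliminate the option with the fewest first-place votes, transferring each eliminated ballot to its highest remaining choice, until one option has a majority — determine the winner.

Eli

Round 1: Eli 10, Dana 8, Fay 6. Fay has the fewest and is eliminated.
Round 2: Eli 16, Dana 8. Eli has a majority.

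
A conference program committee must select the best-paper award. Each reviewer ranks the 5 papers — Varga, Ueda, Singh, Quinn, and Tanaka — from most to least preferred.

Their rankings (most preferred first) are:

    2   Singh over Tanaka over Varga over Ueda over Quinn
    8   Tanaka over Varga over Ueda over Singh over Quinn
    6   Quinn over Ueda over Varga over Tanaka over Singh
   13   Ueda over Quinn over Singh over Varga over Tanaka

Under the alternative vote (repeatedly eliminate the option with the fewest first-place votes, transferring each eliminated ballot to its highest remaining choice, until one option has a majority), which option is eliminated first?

Round 1: Ueda 13, Tanaka 8, Quinn 6, Singh 2, Varga 0. Varga has the fewest and is eliminated.
Round 2: Ueda 13, Tanaka 8, Quinn 6, Singh 2. Singh has the fewest and is eliminated.
Round 3: Ueda 13, Tanaka 10, Quinn 6. Quinn has the fewest and is eliminated.
Round 4: Ueda 19, Tanaka 10. Ueda has a majority.

Varga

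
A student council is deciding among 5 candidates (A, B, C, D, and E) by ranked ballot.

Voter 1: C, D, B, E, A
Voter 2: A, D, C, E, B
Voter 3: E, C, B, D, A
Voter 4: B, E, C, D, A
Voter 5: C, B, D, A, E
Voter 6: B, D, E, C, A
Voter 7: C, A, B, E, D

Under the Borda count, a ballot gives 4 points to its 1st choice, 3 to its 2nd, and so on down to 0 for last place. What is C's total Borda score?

20

Borda scores:
  A: 0 + 4 + 0 + 0 + 1 + 0 + 3 = 8
  B: 2 + 0 + 2 + 4 + 3 + 4 + 2 = 17
  C: 4 + 2 + 3 + 2 + 4 + 1 + 4 = 20
  D: 3 + 3 + 1 + 1 + 2 + 3 + 0 = 13
  E: 1 + 1 + 4 + 3 + 0 + 2 + 1 = 12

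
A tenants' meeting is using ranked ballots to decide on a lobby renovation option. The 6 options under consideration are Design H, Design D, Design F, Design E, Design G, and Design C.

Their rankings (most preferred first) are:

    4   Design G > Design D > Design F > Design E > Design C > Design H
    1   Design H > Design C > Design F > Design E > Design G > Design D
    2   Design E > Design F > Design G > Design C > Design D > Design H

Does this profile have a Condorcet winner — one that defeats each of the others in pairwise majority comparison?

Yes

Head-to-head results (7 voters total):
Design H vs Design D: Design D wins 6–1.
Design H vs Design F: Design F wins 6–1.
Design H vs Design E: Design E wins 6–1.
Design H vs Design G: Design G wins 6–1.
Design H vs Design C: Design C wins 6–1.
Design D vs Design F: Design D wins 4–3.
Design D vs Design E: Design D wins 4–3.
Design D vs Design G: Design G wins 7–0.
Design D vs Design C: Design D wins 4–3.
Design F vs Design E: Design F wins 5–2.
Design F vs Design G: Design G wins 4–3.
Design F vs Design C: Design F wins 6–1.
Design E vs Design G: Design G wins 4–3.
Design E vs Design C: Design E wins 6–1.
Design G vs Design C: Design G wins 6–1.
Design G beats each rival — Design H (6–1), Design D (7–0), Design F (4–3), Design E (4–3), Design C (6–1) — so Design G is the Condorcet winner.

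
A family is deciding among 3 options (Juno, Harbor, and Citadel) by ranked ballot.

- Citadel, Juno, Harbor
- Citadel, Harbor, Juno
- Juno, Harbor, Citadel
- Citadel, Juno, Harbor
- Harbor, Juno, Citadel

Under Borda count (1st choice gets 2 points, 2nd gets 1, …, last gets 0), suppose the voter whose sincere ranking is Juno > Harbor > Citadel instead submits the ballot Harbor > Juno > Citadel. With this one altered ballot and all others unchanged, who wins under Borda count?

Citadel

Borda totals with the altered ballot: Juno 4, Harbor 5, Citadel 6.
The winner is unchanged: still Citadel.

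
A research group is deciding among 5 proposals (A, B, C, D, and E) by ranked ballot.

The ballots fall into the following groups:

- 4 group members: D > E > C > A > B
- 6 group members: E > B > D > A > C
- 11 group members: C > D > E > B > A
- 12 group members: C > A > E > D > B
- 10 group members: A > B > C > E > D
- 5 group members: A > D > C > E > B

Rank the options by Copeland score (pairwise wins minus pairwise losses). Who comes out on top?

Pairwise results:
  A vs B: A wins 31–17.
  A vs C: C wins 27–21.
  A vs D: A wins 27–21.
  A vs E: A wins 27–21.
  B vs C: C wins 32–16.
  B vs D: D wins 32–16.
  B vs E: E wins 38–10.
  C vs D: C wins 33–15.
  C vs E: C wins 38–10.
  D vs E: E wins 28–20.
Copeland scores (wins − losses):
  A: 3 − 1 = 2
  B: 0 − 4 = -4
  C: 4 − 0 = 4
  D: 1 − 3 = -2
  E: 2 − 2 = 0
C has the best Copeland score.

C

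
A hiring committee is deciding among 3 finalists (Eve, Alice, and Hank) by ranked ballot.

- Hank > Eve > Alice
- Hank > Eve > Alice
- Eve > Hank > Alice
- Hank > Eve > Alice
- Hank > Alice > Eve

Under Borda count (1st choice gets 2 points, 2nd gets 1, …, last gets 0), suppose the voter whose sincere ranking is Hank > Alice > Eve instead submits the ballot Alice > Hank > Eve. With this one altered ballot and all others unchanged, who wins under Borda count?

Borda totals with the altered ballot: Eve 5, Alice 2, Hank 8.
The winner is unchanged: still Hank.

Hank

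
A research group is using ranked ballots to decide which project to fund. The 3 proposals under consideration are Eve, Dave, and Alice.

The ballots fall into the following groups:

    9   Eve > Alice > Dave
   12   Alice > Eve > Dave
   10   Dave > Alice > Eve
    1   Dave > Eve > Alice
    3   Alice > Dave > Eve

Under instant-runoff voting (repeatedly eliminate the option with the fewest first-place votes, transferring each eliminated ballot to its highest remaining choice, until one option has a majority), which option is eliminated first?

Round 1: Alice 15, Dave 11, Eve 9. Eve has the fewest and is eliminated.
Round 2: Alice 24, Dave 11. Alice has a majority.

Eve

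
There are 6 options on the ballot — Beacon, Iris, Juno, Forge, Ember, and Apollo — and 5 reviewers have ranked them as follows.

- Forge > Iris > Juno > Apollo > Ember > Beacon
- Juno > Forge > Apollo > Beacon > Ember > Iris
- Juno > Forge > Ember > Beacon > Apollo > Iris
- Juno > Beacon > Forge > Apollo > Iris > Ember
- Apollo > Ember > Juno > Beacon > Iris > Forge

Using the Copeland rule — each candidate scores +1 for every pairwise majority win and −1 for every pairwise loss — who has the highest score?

Juno

Pairwise results:
  Beacon vs Iris: Beacon wins 4–1.
  Beacon vs Juno: Juno wins 5–0.
  Beacon vs Forge: Forge wins 3–2.
  Beacon vs Ember: Ember wins 3–2.
  Beacon vs Apollo: Apollo wins 3–2.
  Iris vs Juno: Juno wins 4–1.
  Iris vs Forge: Forge wins 4–1.
  Iris vs Ember: Ember wins 3–2.
  Iris vs Apollo: Apollo wins 4–1.
  Juno vs Forge: Juno wins 4–1.
  Juno vs Ember: Juno wins 4–1.
  Juno vs Apollo: Juno wins 4–1.
  Forge vs Ember: Forge wins 4–1.
  Forge vs Apollo: Forge wins 4–1.
  Ember vs Apollo: Apollo wins 4–1.
Copeland scores (wins − losses):
  Beacon: 1 − 4 = -3
  Iris: 0 − 5 = -5
  Juno: 5 − 0 = 5
  Forge: 4 − 1 = 3
  Ember: 2 − 3 = -1
  Apollo: 3 − 2 = 1
Juno has the best Copeland score.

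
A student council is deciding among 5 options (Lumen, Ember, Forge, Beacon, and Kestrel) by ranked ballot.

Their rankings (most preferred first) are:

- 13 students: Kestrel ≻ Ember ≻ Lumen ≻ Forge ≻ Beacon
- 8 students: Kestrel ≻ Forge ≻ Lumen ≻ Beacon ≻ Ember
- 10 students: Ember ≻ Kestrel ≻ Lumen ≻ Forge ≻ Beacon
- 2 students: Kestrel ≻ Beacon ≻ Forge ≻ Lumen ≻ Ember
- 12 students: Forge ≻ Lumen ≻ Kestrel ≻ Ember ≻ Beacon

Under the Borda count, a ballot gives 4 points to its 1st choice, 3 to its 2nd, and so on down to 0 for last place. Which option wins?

Kestrel

Borda scores:
  Lumen: 13·2 + 8·2 + 10·2 + 2·1 + 12·3 = 100
  Ember: 13·3 + 8·0 + 10·4 + 2·0 + 12·1 = 91
  Forge: 13·1 + 8·3 + 10·1 + 2·2 + 12·4 = 99
  Beacon: 13·0 + 8·1 + 10·0 + 2·3 + 12·0 = 14
  Kestrel: 13·4 + 8·4 + 10·3 + 2·4 + 12·2 = 146
Kestrel has the highest total.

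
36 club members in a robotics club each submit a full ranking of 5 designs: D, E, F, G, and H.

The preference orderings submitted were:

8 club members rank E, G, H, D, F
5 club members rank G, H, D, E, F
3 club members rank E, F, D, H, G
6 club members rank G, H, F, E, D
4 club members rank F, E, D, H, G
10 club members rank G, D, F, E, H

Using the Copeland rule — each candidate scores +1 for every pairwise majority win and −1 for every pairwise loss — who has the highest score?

Pairwise results:
  D vs E: E wins 21–15.
  D vs F: D wins 23–13.
  D vs G: G wins 29–7.
  D vs H: H wins 19–17.
  E vs F: F wins 20–16.
  E vs G: G wins 21–15.
  E vs H: E wins 25–11.
  F vs G: G wins 29–7.
  F vs H: H wins 19–17.
  G vs H: G wins 29–7.
Copeland scores (wins − losses):
  D: 1 − 3 = -2
  E: 2 − 2 = 0
  F: 1 − 3 = -2
  G: 4 − 0 = 4
  H: 2 − 2 = 0
G has the best Copeland score.

G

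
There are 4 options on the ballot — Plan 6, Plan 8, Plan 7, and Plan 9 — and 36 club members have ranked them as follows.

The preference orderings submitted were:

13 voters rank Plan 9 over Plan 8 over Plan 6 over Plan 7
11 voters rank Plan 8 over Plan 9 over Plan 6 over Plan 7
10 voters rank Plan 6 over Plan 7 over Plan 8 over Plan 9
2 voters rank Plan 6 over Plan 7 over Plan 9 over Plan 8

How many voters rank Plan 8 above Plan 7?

24

Ballots ranking Plan 8 above Plan 7: 13+11 = 24.
Ballots ranking Plan 7 above Plan 8: 10+2 = 12.
So 24 of 36 voters prefer Plan 8 to Plan 7.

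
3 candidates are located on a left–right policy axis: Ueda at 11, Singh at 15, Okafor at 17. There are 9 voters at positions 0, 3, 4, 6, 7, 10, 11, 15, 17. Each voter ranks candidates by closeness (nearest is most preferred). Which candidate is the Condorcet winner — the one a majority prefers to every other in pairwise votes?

With single-peaked preferences on a line, the Condorcet winner is the candidate closest to the median voter.
The median voter (position 7) is closest to Ueda at 11.
Check: Ueda vs Okafor — voters closer to Ueda: 7 of 9.

Ueda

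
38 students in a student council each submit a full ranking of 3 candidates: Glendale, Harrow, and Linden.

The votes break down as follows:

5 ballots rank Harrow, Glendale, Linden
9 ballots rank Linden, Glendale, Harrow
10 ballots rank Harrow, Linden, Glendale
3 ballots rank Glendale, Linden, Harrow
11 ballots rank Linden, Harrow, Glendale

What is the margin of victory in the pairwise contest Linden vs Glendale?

22

Ballots ranking Linden above Glendale: 9+10+11 = 30.
Ballots ranking Glendale above Linden: 5+3 = 8.
Linden wins 30–8, a margin of 22.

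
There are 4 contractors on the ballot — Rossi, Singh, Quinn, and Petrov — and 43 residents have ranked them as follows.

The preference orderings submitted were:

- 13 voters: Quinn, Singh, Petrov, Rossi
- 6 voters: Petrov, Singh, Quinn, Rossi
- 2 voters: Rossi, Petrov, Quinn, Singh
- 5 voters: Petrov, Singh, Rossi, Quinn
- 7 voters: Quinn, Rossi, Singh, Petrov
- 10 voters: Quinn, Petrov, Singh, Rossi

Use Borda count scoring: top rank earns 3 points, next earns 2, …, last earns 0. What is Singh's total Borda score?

Borda scores:
  Rossi: 13·0 + 6·0 + 2·3 + 5·1 + 7·2 + 10·0 = 25
  Singh: 13·2 + 6·2 + 2·0 + 5·2 + 7·1 + 10·1 = 65
  Quinn: 13·3 + 6·1 + 2·1 + 5·0 + 7·3 + 10·3 = 98
  Petrov: 13·1 + 6·3 + 2·2 + 5·3 + 7·0 + 10·2 = 70

65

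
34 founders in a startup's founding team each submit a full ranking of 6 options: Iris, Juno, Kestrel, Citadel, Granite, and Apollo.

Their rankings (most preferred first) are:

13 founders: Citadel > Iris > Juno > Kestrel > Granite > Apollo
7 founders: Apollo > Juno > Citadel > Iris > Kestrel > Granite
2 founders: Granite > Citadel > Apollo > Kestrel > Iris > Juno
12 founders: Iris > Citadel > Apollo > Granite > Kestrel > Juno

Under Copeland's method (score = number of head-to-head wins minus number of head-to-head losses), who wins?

Citadel

Pairwise results:
  Iris vs Juno: Iris wins 27–7.
  Iris vs Kestrel: Iris wins 32–2.
  Iris vs Citadel: Citadel wins 22–12.
  Iris vs Granite: Iris wins 32–2.
  Iris vs Apollo: Iris wins 25–9.
  Juno vs Kestrel: Juno wins 20–14.
  Juno vs Citadel: Citadel wins 27–7.
  Juno vs Granite: Juno wins 20–14.
  Juno vs Apollo: Apollo wins 21–13.
  Kestrel vs Citadel: Citadel wins 34–0.
  Kestrel vs Granite: Kestrel wins 20–14.
  Kestrel vs Apollo: Apollo wins 21–13.
  Citadel vs Granite: Citadel wins 32–2.
  Citadel vs Apollo: Citadel wins 27–7.
  Granite vs Apollo: Apollo wins 19–15.
Copeland scores (wins − losses):
  Iris: 4 − 1 = 3
  Juno: 2 − 3 = -1
  Kestrel: 1 − 4 = -3
  Citadel: 5 − 0 = 5
  Granite: 0 − 5 = -5
  Apollo: 3 − 2 = 1
Citadel has the best Copeland score.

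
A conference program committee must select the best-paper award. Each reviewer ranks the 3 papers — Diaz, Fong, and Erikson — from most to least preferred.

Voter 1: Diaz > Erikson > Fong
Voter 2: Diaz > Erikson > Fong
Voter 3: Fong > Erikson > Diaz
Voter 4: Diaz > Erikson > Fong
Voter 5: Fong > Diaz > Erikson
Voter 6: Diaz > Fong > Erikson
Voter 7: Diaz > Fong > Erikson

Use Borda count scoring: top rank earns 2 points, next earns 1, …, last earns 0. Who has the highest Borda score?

Diaz

Borda scores:
  Diaz: 2 + 2 + 0 + 2 + 1 + 2 + 2 = 11
  Fong: 0 + 0 + 2 + 0 + 2 + 1 + 1 = 6
  Erikson: 1 + 1 + 1 + 1 + 0 + 0 + 0 = 4
Diaz has the highest total.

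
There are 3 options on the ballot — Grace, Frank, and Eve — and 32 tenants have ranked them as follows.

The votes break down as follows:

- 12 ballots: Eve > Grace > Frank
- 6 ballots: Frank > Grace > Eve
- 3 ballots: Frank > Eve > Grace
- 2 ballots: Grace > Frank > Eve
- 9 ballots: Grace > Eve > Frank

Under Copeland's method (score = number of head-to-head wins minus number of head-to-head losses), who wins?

Pairwise results:
  Grace vs Frank: Grace wins 23–9.
  Grace vs Eve: Grace wins 17–15.
  Frank vs Eve: Eve wins 21–11.
Copeland scores (wins − losses):
  Grace: 2 − 0 = 2
  Frank: 0 − 2 = -2
  Eve: 1 − 1 = 0
Grace has the best Copeland score.

Grace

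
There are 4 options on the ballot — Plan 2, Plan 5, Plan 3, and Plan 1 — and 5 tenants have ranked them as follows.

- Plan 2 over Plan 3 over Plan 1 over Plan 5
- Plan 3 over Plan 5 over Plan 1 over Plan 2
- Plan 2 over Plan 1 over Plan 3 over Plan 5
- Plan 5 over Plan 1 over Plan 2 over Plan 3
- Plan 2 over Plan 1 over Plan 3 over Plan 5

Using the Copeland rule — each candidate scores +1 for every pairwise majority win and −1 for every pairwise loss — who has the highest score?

Plan 2

Pairwise results:
  Plan 2 vs Plan 5: Plan 2 wins 3–2.
  Plan 2 vs Plan 3: Plan 2 wins 4–1.
  Plan 2 vs Plan 1: Plan 2 wins 3–2.
  Plan 5 vs Plan 3: Plan 3 wins 4–1.
  Plan 5 vs Plan 1: Plan 1 wins 3–2.
  Plan 3 vs Plan 1: Plan 1 wins 3–2.
Copeland scores (wins − losses):
  Plan 2: 3 − 0 = 3
  Plan 5: 0 − 3 = -3
  Plan 3: 1 − 2 = -1
  Plan 1: 2 − 1 = 1
Plan 2 has the best Copeland score.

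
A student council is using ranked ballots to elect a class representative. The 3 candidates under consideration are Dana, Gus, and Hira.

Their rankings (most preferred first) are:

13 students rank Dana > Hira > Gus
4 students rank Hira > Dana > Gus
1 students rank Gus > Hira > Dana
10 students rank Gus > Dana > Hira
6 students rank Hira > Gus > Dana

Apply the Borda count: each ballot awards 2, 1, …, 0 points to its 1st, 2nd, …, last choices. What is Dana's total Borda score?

Borda scores:
  Dana: 13·2 + 4·1 + 0 + 10·1 + 6·0 = 40
  Gus: 13·0 + 4·0 + 2 + 10·2 + 6·1 = 28
  Hira: 13·1 + 4·2 + 1 + 10·0 + 6·2 = 34

40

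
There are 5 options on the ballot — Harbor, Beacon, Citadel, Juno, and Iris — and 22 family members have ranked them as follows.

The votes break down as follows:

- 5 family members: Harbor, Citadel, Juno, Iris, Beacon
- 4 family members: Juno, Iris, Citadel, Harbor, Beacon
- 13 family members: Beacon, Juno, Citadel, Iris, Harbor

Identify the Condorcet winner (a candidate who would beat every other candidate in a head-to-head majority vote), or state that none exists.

Beacon

Head-to-head results (22 voters total):
Harbor vs Beacon: Beacon wins 13–9.
Harbor vs Citadel: Citadel wins 17–5.
Harbor vs Juno: Juno wins 17–5.
Harbor vs Iris: Iris wins 17–5.
Beacon vs Citadel: Beacon wins 13–9.
Beacon vs Juno: Beacon wins 13–9.
Beacon vs Iris: Beacon wins 13–9.
Citadel vs Juno: Juno wins 17–5.
Citadel vs Iris: Citadel wins 18–4.
Juno vs Iris: Juno wins 22–0.
Beacon beats each rival — Harbor (13–9), Citadel (13–9), Juno (13–9), Iris (13–9) — so Beacon is the Condorcet winner.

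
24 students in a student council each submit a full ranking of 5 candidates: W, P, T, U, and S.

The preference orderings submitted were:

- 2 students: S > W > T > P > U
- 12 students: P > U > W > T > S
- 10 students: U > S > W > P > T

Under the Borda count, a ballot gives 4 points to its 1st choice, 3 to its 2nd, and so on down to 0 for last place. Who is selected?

Borda scores:
  W: 2·3 + 12·2 + 10·2 = 50
  P: 2·1 + 12·4 + 10·1 = 60
  T: 2·2 + 12·1 + 10·0 = 16
  U: 2·0 + 12·3 + 10·4 = 76
  S: 2·4 + 12·0 + 10·3 = 38
U has the highest total.

U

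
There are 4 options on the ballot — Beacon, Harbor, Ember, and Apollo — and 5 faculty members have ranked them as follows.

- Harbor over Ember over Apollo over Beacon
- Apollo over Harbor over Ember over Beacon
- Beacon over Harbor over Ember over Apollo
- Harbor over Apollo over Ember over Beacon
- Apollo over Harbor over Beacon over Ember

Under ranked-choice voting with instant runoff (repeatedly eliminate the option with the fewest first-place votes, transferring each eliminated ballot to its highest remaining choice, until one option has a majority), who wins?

Harbor

Round 1: Harbor 2, Apollo 2, Beacon 1, Ember 0. Ember has the fewest and is eliminated.
Round 2: Harbor 2, Apollo 2, Beacon 1. Beacon has the fewest and is eliminated.
Round 3: Harbor 3, Apollo 2. Harbor has a majority.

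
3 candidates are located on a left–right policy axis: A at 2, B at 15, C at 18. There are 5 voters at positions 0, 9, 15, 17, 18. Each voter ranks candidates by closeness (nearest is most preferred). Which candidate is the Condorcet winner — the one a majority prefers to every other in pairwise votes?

B

With single-peaked preferences on a line, the Condorcet winner is the candidate closest to the median voter.
The median voter (position 15) is closest to B at 15.
Check: B vs C — voters closer to B: 3 of 5.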